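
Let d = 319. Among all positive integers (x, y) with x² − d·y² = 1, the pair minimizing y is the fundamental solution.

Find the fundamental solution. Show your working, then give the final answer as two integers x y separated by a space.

12901780 722361

√319 = [17; 1,6,5,1,4,…,6,1,34, …], period ℓ=14 (even) → k=13
i=0: a=17 ⇒ p=17, q=1
i=1: a=1 ⇒ p=18, q=1
i=2: a=6 ⇒ p=125, q=7
i=3: a=5 ⇒ p=643, q=36
i=4: a=1 ⇒ p=768, q=43
i=5: a=4 ⇒ p=3715, q=208
i=6: a=3 ⇒ p=11913, q=667
i=7: a=1 ⇒ p=15628, q=875
i=8: a=3 ⇒ p=58797, q=3292
i=9: a=4 ⇒ p=250816, q=14043
i=10: a=1 ⇒ p=309613, q=17335
i=11: a=5 ⇒ p=1798881, q=100718
i=12: a=6 ⇒ p=11102899, q=621643
i=13: a=1 ⇒ p=12901780, q=722361
(x₁, y₁) = (12901780, 722361);  12901780² − 319·722361² = 1 ✓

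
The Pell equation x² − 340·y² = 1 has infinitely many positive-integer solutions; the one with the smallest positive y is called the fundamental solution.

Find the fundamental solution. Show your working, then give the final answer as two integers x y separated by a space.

[18; 2,3,1,1,1,…,3,2,36] for √340; ℓ=14 ⇒ convergent index 13
i=0: a=18 ⇒ p=18, q=1
i=1: a=2 ⇒ p=37, q=2
i=2: a=3 ⇒ p=129, q=7
i=3: a=1 ⇒ p=166, q=9
i=4: a=1 ⇒ p=295, q=16
i=5: a=1 ⇒ p=461, q=25
i=6: a=1 ⇒ p=756, q=41
i=7: a=8 ⇒ p=6509, q=353
i=8: a=1 ⇒ p=7265, q=394
i=9: a=1 ⇒ p=13774, q=747
i=10: a=1 ⇒ p=21039, q=1141
i=11: a=1 ⇒ p=34813, q=1888
i=12: a=3 ⇒ p=125478, q=6805
i=13: a=2 ⇒ p=285769, q=15498
→ (285769, 15498).  Check: 285769²=81663921361, 340·15498²=81663921360, difference 1.

285769 15498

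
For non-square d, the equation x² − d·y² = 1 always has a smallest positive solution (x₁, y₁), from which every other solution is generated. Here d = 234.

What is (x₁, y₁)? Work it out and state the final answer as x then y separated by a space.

5201 340

√234 → a₀=15, period (3,2,1,2,1,2,3,30); ℓ=8 even so k=7
i=0: a=15 ⇒ p=15, q=1
…
i=6: a=2 ⇒ p=1545, q=101
i=7: a=3 ⇒ p=5201, q=340
→ (5201, 340).  Check: 5201²=27050401, 234·340²=27050400, difference 1.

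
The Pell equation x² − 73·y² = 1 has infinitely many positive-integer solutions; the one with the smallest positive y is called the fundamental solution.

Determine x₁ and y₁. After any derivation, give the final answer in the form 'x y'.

√73 → a₀=8, period (1,1,5,5,1,1,16); ℓ=7 odd so k=13
k=0  a_k=8  p_k/q_k = 8/1
…
k=3  a_k=5  p_k/q_k = 94/11
…
k=12  a_k=1  p_k/q_k = 1241008/145249
k=13  a_k=1  p_k/q_k = 2281249/267000
(x₁, y₁) = (2281249, 267000);  2281249² − 73·267000² = 1 ✓

2281249 267000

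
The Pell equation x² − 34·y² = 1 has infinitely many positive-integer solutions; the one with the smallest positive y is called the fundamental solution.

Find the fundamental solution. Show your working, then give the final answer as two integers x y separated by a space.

35 6

[5; 1,4,1,10] for √34; ℓ=4 ⇒ convergent index 3
step 0: (5, 1)  from 5·(1,0) + (0,1)
step 1: (6, 1)  from 1·(5,1) + (1,0)
step 2: (29, 5)  from 4·(6,1) + (5,1)
step 3: (35, 6)  from 1·(29,5) + (6,1)
→ (35, 6).  Check: 35²=1225, 34·6²=1224, difference 1.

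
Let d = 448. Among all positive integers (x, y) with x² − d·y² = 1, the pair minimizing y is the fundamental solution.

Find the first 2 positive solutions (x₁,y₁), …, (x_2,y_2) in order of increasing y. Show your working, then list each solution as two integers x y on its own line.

√448 → a₀=21, period (6,42); ℓ=2 even so k=1
i=0: a=21 ⇒ p=21, q=1
i=1: a=6 ⇒ p=127, q=6
→ (127, 6).  Check: 127²=16129, 448·6²=16128, difference 1.
k=2:  x_2 = 127·127+448·6·6 = 32257,  y_2 = 127·6+6·127 = 1524

127 6
32257 1524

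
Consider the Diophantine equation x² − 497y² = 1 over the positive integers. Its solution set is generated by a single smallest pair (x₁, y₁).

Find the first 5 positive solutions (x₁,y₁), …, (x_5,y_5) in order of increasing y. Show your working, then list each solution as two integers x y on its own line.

1201887 53912
2889064721537 129592263888
6944658661946678751 311510514535059400
16693389930459326703284737 748800875565868281911712
40127136686692992928199618718687 1799948075862157952969508541688

√497 = [22; 3,2,2,5,6,5,2,2,3,44, …], period ℓ=10 (even) → k=9
k=0  a_k=22  p_k/q_k = 22/1
…
k=8  a_k=2  p_k/q_k = 352750/15823
k=9  a_k=3  p_k/q_k = 1201887/53912
(x₁, y₁) = (1201887, 53912);  1201887² − 497·53912² = 1 ✓
(x_2, y_2) = (1201887·1201887 + 497·53912·53912, 1201887·53912 + 53912·1201887) = (2889064721537, 129592263888)
(x_3, y_3) = (1201887·2889064721537 + 497·53912·129592263888, 1201887·129592263888 + 53912·2889064721537) = (6944658661946678751, 311510514535059400)
(x_4, y_4) = (1201887·6944658661946678751 + 497·53912·311510514535059400, 1201887·311510514535059400 + 53912·6944658661946678751) = (16693389930459326703284737, 748800875565868281911712)
(x_5, y_5) = (1201887·16693389930459326703284737 + 497·53912·748800875565868281911712, 1201887·748800875565868281911712 + 53912·16693389930459326703284737) = (40127136686692992928199618718687, 1799948075862157952969508541688)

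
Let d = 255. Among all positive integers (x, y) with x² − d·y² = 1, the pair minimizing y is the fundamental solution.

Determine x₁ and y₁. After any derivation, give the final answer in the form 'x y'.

16 1

d=255: √d = [15; 1,30] (ℓ=2, even), read p_1/q_1
step 0: (15, 1)  from 15·(1,0) + (0,1)
step 1: (16, 1)  from 1·(15,1) + (1,0)
→ (16, 1).  Check: 16²=256, 255·1²=255, difference 1.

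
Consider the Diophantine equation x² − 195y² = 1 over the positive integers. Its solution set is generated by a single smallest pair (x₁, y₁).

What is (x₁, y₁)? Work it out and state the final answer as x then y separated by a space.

14 1

√195 → a₀=13, period (1,26); ℓ=2 even so k=1
k=0  a_k=13  p_k/q_k = 13/1
k=1  a_k=1  p_k/q_k = 14/1
→ (14, 1).  Check: 14²=196, 195·1²=195, difference 1.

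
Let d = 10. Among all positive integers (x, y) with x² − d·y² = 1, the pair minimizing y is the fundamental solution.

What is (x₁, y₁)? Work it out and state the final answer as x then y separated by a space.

[3; 6] for √10; ℓ=1 ⇒ convergent index 1
a_0=3:  p_0=3·1+0=3,  q_0=3·0+1=1
a_1=6:  p_1=6·3+1=19,  q_1=6·1+0=6
fundamental: x₁=19, y₁=6  (since 361 − 10·36 = 1)

19 6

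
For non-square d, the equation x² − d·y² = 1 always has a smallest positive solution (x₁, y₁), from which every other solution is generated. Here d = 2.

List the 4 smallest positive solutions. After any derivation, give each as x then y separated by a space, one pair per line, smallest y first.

3 2
17 12
99 70
577 408

√2 → a₀=1, period (2); ℓ=1 odd so k=1
step 0: (1, 1)  from 1·(1,0) + (0,1)
step 1: (3, 2)  from 2·(1,1) + (1,0)
→ (3, 2).  Check: 3²=9, 2·2²=8, difference 1.
n=2: (3,2)∘(3,2) = (3·3+2·2·2, 3·2+2·3) = (17,12)
n=3: (17,12)∘(3,2) = (3·17+2·2·12, 3·12+2·17) = (99,70)
n=4: (99,70)∘(3,2) = (3·99+2·2·70, 3·70+2·99) = (577,408)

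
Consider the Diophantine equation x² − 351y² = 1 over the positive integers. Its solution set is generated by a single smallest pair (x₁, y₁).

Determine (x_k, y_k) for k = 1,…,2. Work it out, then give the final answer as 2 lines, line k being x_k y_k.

√351 = [18; 1,2,1,3,2,2,2,3,1,2,1,36, …], period ℓ=12 (even) → k=11
k=0  a_k=18  p_k/q_k = 18/1
k=1  a_k=1  p_k/q_k = 19/1
k=2  a_k=2  p_k/q_k = 56/3
k=3  a_k=1  p_k/q_k = 75/4
…
k=6  a_k=2  p_k/q_k = 1555/83
k=7  a_k=2  p_k/q_k = 3747/200
k=8  a_k=3  p_k/q_k = 12796/683
…
k=10  a_k=2  p_k/q_k = 45882/2449
k=11  a_k=1  p_k/q_k = 62425/3332
(x₁, y₁) = (62425, 3332);  62425² − 351·3332² = 1 ✓
n=2: (62425,3332)∘(62425,3332) = (62425·62425+351·3332·3332, 62425·3332+3332·62425) = (7793761249,416000200)

62425 3332
7793761249 416000200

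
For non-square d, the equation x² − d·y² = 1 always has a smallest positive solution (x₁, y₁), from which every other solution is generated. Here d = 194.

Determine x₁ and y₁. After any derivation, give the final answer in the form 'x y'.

195 14

√194 = [13; 1,12,1,26, …], period ℓ=4 (even) → k=3
step 0: (13, 1)  from 13·(1,0) + (0,1)
step 1: (14, 1)  from 1·(13,1) + (1,0)
step 2: (181, 13)  from 12·(14,1) + (13,1)
step 3: (195, 14)  from 1·(181,13) + (14,1)
(x₁, y₁) = (195, 14);  195² − 194·14² = 1 ✓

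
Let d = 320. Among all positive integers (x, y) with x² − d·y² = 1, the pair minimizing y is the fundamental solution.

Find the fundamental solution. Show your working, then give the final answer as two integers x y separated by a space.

d=320: √d = [17; 1,7,1,34] (ℓ=4, even), read p_3/q_3
i=0: a=17 ⇒ p=17, q=1
i=1: a=1 ⇒ p=18, q=1
i=2: a=7 ⇒ p=143, q=8
i=3: a=1 ⇒ p=161, q=9
fundamental: x₁=161, y₁=9  (since 25921 − 320·81 = 1)

161 9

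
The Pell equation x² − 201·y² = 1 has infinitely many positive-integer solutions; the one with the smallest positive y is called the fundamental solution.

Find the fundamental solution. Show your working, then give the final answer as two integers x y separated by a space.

[14; 5,1,1,1,2,…,1,5,28] for √201; ℓ=14 ⇒ convergent index 13
i=0: a=14 ⇒ p=14, q=1
i=1: a=5 ⇒ p=71, q=5
…
i=3: a=1 ⇒ p=156, q=11
i=4: a=1 ⇒ p=241, q=17
i=5: a=2 ⇒ p=638, q=45
i=6: a=1 ⇒ p=879, q=62
i=7: a=8 ⇒ p=7670, q=541
…
i=10: a=1 ⇒ p=33317, q=2350
i=11: a=1 ⇒ p=58085, q=4097
i=12: a=1 ⇒ p=91402, q=6447
i=13: a=5 ⇒ p=515095, q=36332
(x₁, y₁) = (515095, 36332);  515095² − 201·36332² = 1 ✓

515095 36332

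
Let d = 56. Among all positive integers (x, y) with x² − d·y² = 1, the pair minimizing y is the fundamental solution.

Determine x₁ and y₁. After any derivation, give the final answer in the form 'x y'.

15 2

√56 → a₀=7, period (2,14); ℓ=2 even so k=1
i=0: a=7 ⇒ p=7, q=1
i=1: a=2 ⇒ p=15, q=2
→ (15, 2).  Check: 15²=225, 56·2²=224, difference 1.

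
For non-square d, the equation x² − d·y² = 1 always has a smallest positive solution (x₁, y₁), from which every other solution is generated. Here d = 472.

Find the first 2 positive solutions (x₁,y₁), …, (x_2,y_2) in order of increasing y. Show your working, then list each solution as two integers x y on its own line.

306917 14127
188396089777 8671632918

d=472: √d = [21; 1,2,1,1,1,…,2,1,42] (ℓ=14, even), read p_13/q_13
step 0: (21, 1)  from 21·(1,0) + (0,1)
…
step 4: (152, 7)  from 1·(87,4) + (65,3)
…
step 12: (222687, 10250)  from 2·(84230,3877) + (54227,2496)
step 13: (306917, 14127)  from 1·(222687,10250) + (84230,3877)
(x₁, y₁) = (306917, 14127);  306917² − 472·14127² = 1 ✓
k=2:  x_2 = 306917·306917+472·14127·14127 = 188396089777,  y_2 = 306917·14127+14127·306917 = 8671632918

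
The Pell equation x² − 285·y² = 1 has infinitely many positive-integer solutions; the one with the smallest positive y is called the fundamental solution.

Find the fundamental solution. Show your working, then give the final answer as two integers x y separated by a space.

√285 → a₀=16, period (1,7,2,7,1,32); ℓ=6 even so k=5
i=0: a=16 ⇒ p=16, q=1
…
i=3: a=2 ⇒ p=287, q=17
i=4: a=7 ⇒ p=2144, q=127
i=5: a=1 ⇒ p=2431, q=144
→ (2431, 144).  Check: 2431²=5909761, 285·144²=5909760, difference 1.

2431 144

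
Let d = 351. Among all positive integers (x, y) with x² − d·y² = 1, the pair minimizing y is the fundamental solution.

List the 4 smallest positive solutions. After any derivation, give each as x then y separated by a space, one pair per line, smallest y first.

62425 3332
7793761249 416000200
973051091875225 51937624966668
121485428812828080001 6484412476672499600

√351 = [18; 1,2,1,3,2,2,2,3,1,2,1,36, …], period ℓ=12 (even) → k=11
a_0=18:  p_0=18·1+0=18,  q_0=18·0+1=1
a_1=1:  p_1=1·18+1=19,  q_1=1·1+0=1
…
a_3=1:  p_3=1·56+19=75,  q_3=1·3+1=4
a_4=3:  p_4=3·75+56=281,  q_4=3·4+3=15
…
a_6=2:  p_6=2·637+281=1555,  q_6=2·34+15=83
a_7=2:  p_7=2·1555+637=3747,  q_7=2·83+34=200
a_8=3:  p_8=3·3747+1555=12796,  q_8=3·200+83=683
a_9=1:  p_9=1·12796+3747=16543,  q_9=1·683+200=883
a_10=2:  p_10=2·16543+12796=45882,  q_10=2·883+683=2449
a_11=1:  p_11=1·45882+16543=62425,  q_11=1·2449+883=3332
→ (62425, 3332).  Check: 62425²=3896880625, 351·3332²=3896880624, difference 1.
(x_2, y_2) = (62425·62425 + 351·3332·3332, 62425·3332 + 3332·62425) = (7793761249, 416000200)
(x_3, y_3) = (62425·7793761249 + 351·3332·416000200, 62425·416000200 + 3332·7793761249) = (973051091875225, 51937624966668)
(x_4, y_4) = (62425·973051091875225 + 351·3332·51937624966668, 62425·51937624966668 + 3332·973051091875225) = (121485428812828080001, 6484412476672499600)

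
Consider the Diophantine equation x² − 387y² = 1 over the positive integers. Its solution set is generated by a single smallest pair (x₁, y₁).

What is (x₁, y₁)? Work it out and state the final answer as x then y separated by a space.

d=387: √d = [19; 1,2,19,2,1,38] (ℓ=6, even), read p_5/q_5
k=0  a_k=19  p_k/q_k = 19/1
…
k=2  a_k=2  p_k/q_k = 59/3
k=3  a_k=19  p_k/q_k = 1141/58
k=4  a_k=2  p_k/q_k = 2341/119
k=5  a_k=1  p_k/q_k = 3482/177
(x₁, y₁) = (3482, 177);  3482² − 387·177² = 1 ✓

3482 177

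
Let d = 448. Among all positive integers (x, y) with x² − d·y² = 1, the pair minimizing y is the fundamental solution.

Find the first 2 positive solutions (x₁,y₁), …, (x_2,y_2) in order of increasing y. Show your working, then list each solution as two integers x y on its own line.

[21; 6,42] for √448; ℓ=2 ⇒ convergent index 1
k=0  a_k=21  p_k/q_k = 21/1
k=1  a_k=6  p_k/q_k = 127/6
fundamental: x₁=127, y₁=6  (since 16129 − 448·36 = 1)
(x_2, y_2) = (127·127 + 448·6·6, 127·6 + 6·127) = (32257, 1524)

127 6
32257 1524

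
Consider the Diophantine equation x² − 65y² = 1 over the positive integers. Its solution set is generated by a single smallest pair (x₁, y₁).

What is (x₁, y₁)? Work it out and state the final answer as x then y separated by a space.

129 16

√65 → a₀=8, period (16); ℓ=1 odd so k=1
step 0: (8, 1)  from 8·(1,0) + (0,1)
step 1: (129, 16)  from 16·(8,1) + (1,0)
→ (129, 16).  Check: 129²=16641, 65·16²=16640, difference 1.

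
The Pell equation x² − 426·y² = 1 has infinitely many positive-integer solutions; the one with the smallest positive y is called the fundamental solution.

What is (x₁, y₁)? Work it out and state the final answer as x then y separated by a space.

[20; 1,1,1,3,2,6,2,3,1,1,1,40] for √426; ℓ=12 ⇒ convergent index 11
a_0=20:  p_0=20·1+0=20,  q_0=20·0+1=1
…
a_2=1:  p_2=1·21+20=41,  q_2=1·1+1=2
…
a_4=3:  p_4=3·62+41=227,  q_4=3·3+2=11
…
a_6=6:  p_6=6·516+227=3323,  q_6=6·25+11=161
a_7=2:  p_7=2·3323+516=7162,  q_7=2·161+25=347
…
a_9=1:  p_9=1·24809+7162=31971,  q_9=1·1202+347=1549
a_10=1:  p_10=1·31971+24809=56780,  q_10=1·1549+1202=2751
a_11=1:  p_11=1·56780+31971=88751,  q_11=1·2751+1549=4300
→ (88751, 4300).  Check: 88751²=7876740001, 426·4300²=7876740000, difference 1.

88751 4300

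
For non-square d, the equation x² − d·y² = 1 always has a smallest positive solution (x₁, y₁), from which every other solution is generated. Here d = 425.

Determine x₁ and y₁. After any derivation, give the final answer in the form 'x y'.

√425 = [20; 1,1,1,1,1,1,40, …], period ℓ=7 (odd) → k=13
step 0: (20, 1)  from 20·(1,0) + (0,1)
…
step 2: (41, 2)  from 1·(21,1) + (20,1)
step 3: (62, 3)  from 1·(41,2) + (21,1)
…
step 5: (165, 8)  from 1·(103,5) + (62,3)
…
step 8: (11153, 541)  from 1·(10885,528) + (268,13)
step 9: (22038, 1069)  from 1·(11153,541) + (10885,528)
step 10: (33191, 1610)  from 1·(22038,1069) + (11153,541)
…
step 12: (88420, 4289)  from 1·(55229,2679) + (33191,1610)
step 13: (143649, 6968)  from 1·(88420,4289) + (55229,2679)
(x₁, y₁) = (143649, 6968);  143649² − 425·6968² = 1 ✓

143649 6968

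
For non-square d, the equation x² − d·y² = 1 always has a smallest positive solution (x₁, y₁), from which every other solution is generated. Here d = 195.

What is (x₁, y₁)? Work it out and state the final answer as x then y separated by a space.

14 1

[13; 1,26] for √195; ℓ=2 ⇒ convergent index 1
step 0: (13, 1)  from 13·(1,0) + (0,1)
step 1: (14, 1)  from 1·(13,1) + (1,0)
fundamental: x₁=14, y₁=1  (since 196 − 195·1 = 1)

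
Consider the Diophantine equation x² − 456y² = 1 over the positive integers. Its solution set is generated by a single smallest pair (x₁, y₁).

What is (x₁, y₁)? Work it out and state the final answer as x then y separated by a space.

√456 → a₀=21, period (2,1,4,1,2,42); ℓ=6 even so k=5
i=0: a=21 ⇒ p=21, q=1
i=1: a=2 ⇒ p=43, q=2
…
i=4: a=1 ⇒ p=363, q=17
i=5: a=2 ⇒ p=1025, q=48
→ (1025, 48).  Check: 1025²=1050625, 456·48²=1050624, difference 1.

1025 48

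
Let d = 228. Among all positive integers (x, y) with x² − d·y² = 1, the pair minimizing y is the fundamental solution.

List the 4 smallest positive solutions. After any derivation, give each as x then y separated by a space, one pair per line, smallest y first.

√228 → a₀=15, period (10,30); ℓ=2 even so k=1
i=0: a=15 ⇒ p=15, q=1
i=1: a=10 ⇒ p=151, q=10
(x₁, y₁) = (151, 10);  151² − 228·10² = 1 ✓
(151+10√228)^2 = 45601 + 3020√228
(151+10√228)^3 = 13771351 + 912030√228
(151+10√228)^4 = 4158902401 + 275430040√228

151 10
45601 3020
13771351 912030
4158902401 275430040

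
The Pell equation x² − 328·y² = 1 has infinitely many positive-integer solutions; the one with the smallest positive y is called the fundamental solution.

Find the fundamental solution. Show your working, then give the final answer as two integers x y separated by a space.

163 9

[18; 9,36] for √328; ℓ=2 ⇒ convergent index 1
a_0=18:  p_0=18·1+0=18,  q_0=18·0+1=1
a_1=9:  p_1=9·18+1=163,  q_1=9·1+0=9
→ (163, 9).  Check: 163²=26569, 328·9²=26568, difference 1.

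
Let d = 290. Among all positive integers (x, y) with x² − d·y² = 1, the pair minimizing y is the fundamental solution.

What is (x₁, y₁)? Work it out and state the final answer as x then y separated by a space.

579 34

√290 = [17; 34, …], period ℓ=1 (odd) → k=1
a_0=17:  p_0=17·1+0=17,  q_0=17·0+1=1
a_1=34:  p_1=34·17+1=579,  q_1=34·1+0=34
→ (579, 34).  Check: 579²=335241, 290·34²=335240, difference 1.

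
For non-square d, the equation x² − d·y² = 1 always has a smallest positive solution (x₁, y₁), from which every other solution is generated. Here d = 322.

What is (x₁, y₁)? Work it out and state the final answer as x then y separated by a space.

d=322: √d = [17; 1,16,1,34] (ℓ=4, even), read p_3/q_3
a_0=17:  p_0=17·1+0=17,  q_0=17·0+1=1
a_1=1:  p_1=1·17+1=18,  q_1=1·1+0=1
a_2=16:  p_2=16·18+17=305,  q_2=16·1+1=17
a_3=1:  p_3=1·305+18=323,  q_3=1·17+1=18
fundamental: x₁=323, y₁=18  (since 104329 − 322·324 = 1)

323 18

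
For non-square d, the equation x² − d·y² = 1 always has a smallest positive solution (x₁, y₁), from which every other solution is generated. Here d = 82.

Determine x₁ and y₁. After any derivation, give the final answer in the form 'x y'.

163 18

d=82: √d = [9; 18] (ℓ=1, odd), read p_1/q_1
a_0=9:  p_0=9·1+0=9,  q_0=9·0+1=1
a_1=18:  p_1=18·9+1=163,  q_1=18·1+0=18
→ (163, 18).  Check: 163²=26569, 82·18²=26568, difference 1.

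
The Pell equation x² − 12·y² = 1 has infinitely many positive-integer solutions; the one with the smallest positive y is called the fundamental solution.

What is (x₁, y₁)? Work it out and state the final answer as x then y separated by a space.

√12 = [3; 2,6, …], period ℓ=2 (even) → k=1
a_0=3:  p_0=3·1+0=3,  q_0=3·0+1=1
a_1=2:  p_1=2·3+1=7,  q_1=2·1+0=2
fundamental: x₁=7, y₁=2  (since 49 − 12·4 = 1)

7 2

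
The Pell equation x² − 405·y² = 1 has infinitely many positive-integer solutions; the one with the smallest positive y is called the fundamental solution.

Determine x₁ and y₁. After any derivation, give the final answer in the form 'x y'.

161 8

[20; 8,40] for √405; ℓ=2 ⇒ convergent index 1
a_0=20:  p_0=20·1+0=20,  q_0=20·0+1=1
a_1=8:  p_1=8·20+1=161,  q_1=8·1+0=8
→ (161, 8).  Check: 161²=25921, 405·8²=25920, difference 1.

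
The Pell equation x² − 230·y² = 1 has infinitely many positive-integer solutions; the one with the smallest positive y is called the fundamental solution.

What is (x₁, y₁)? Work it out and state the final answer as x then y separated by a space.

d=230: √d = [15; 6,30] (ℓ=2, even), read p_1/q_1
i=0: a=15 ⇒ p=15, q=1
i=1: a=6 ⇒ p=91, q=6
→ (91, 6).  Check: 91²=8281, 230·6²=8280, difference 1.

91 6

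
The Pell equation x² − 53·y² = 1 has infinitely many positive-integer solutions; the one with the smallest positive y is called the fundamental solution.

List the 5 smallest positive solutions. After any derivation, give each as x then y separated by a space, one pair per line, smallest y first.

66249 9100
8777860001 1205731800
1163048894346249 159757052027300
154101652394311440001 21167489878307463600
20418160737778428282906249 2804650073736225260045500

d=53: √d = [7; 3,1,1,3,14] (ℓ=5, odd), read p_9/q_9
k=0  a_k=7  p_k/q_k = 7/1
…
k=2  a_k=1  p_k/q_k = 29/4
k=3  a_k=1  p_k/q_k = 51/7
k=4  a_k=3  p_k/q_k = 182/25
k=5  a_k=14  p_k/q_k = 2599/357
k=6  a_k=3  p_k/q_k = 7979/1096
k=7  a_k=1  p_k/q_k = 10578/1453
k=8  a_k=1  p_k/q_k = 18557/2549
k=9  a_k=3  p_k/q_k = 66249/9100
fundamental: x₁=66249, y₁=9100  (since 4388930001 − 53·82810000 = 1)
(66249+9100√53)^2 = 8777860001 + 1205731800√53
(66249+9100√53)^3 = 1163048894346249 + 159757052027300√53
(66249+9100√53)^4 = 154101652394311440001 + 21167489878307463600√53
(66249+9100√53)^5 = 20418160737778428282906249 + 2804650073736225260045500√53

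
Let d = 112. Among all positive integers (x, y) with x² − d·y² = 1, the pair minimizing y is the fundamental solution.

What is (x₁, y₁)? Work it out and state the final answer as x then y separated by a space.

d=112: √d = [10; 1,1,2,1,1,20] (ℓ=6, even), read p_5/q_5
a_0=10:  p_0=10·1+0=10,  q_0=10·0+1=1
a_1=1:  p_1=1·10+1=11,  q_1=1·1+0=1
…
a_4=1:  p_4=1·53+21=74,  q_4=1·5+2=7
a_5=1:  p_5=1·74+53=127,  q_5=1·7+5=12
(x₁, y₁) = (127, 12);  127² − 112·12² = 1 ✓

127 12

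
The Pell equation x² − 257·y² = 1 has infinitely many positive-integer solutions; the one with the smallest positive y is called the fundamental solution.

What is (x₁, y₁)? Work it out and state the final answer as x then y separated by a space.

513 32

√257 → a₀=16, period (32); ℓ=1 odd so k=1
step 0: (16, 1)  from 16·(1,0) + (0,1)
step 1: (513, 32)  from 32·(16,1) + (1,0)
(x₁, y₁) = (513, 32);  513² − 257·32² = 1 ✓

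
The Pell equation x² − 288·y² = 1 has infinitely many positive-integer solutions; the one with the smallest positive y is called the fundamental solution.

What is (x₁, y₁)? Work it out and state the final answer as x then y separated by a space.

17 1

√288 → a₀=16, period (1,32); ℓ=2 even so k=1
step 0: (16, 1)  from 16·(1,0) + (0,1)
step 1: (17, 1)  from 1·(16,1) + (1,0)
→ (17, 1).  Check: 17²=289, 288·1²=288, difference 1.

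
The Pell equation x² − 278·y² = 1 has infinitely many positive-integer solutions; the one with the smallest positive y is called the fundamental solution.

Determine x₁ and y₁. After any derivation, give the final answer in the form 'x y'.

√278 → a₀=16, period (1,2,16,2,1,32); ℓ=6 even so k=5
i=0: a=16 ⇒ p=16, q=1
…
i=3: a=16 ⇒ p=817, q=49
i=4: a=2 ⇒ p=1684, q=101
i=5: a=1 ⇒ p=2501, q=150
fundamental: x₁=2501, y₁=150  (since 6255001 − 278·22500 = 1)

2501 150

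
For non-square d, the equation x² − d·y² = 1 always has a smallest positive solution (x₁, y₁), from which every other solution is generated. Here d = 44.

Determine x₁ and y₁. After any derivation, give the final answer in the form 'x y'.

√44 = [6; 1,1,1,2,1,1,1,12, …], period ℓ=8 (even) → k=7
a_0=6:  p_0=6·1+0=6,  q_0=6·0+1=1
a_1=1:  p_1=1·6+1=7,  q_1=1·1+0=1
…
a_3=1:  p_3=1·13+7=20,  q_3=1·2+1=3
a_4=2:  p_4=2·20+13=53,  q_4=2·3+2=8
a_5=1:  p_5=1·53+20=73,  q_5=1·8+3=11
a_6=1:  p_6=1·73+53=126,  q_6=1·11+8=19
a_7=1:  p_7=1·126+73=199,  q_7=1·19+11=30
(x₁, y₁) = (199, 30);  199² − 44·30² = 1 ✓

199 30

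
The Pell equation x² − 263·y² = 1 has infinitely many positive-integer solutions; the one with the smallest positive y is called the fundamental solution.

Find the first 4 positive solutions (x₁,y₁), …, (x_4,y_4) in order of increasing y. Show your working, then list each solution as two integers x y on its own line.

139128 8579
38713200767 2387158224
10772180392483224 664241098768765
2997423827252098776577 184829071176614315616

d=263: √d = [16; 4,1,1,1,1,15,1,1,1,1,4,32] (ℓ=12, even), read p_11/q_11
i=0: a=16 ⇒ p=16, q=1
…
i=5: a=1 ⇒ p=373, q=23
…
i=7: a=1 ⇒ p=6195, q=382
i=8: a=1 ⇒ p=12017, q=741
i=9: a=1 ⇒ p=18212, q=1123
i=10: a=1 ⇒ p=30229, q=1864
i=11: a=4 ⇒ p=139128, q=8579
→ (139128, 8579).  Check: 139128²=19356600384, 263·8579²=19356600383, difference 1.
k=2:  x_2 = 139128·139128+263·8579·8579 = 38713200767,  y_2 = 139128·8579+8579·139128 = 2387158224
k=3:  x_3 = 139128·38713200767+263·8579·2387158224 = 10772180392483224,  y_3 = 139128·2387158224+8579·38713200767 = 664241098768765
k=4:  x_4 = 139128·10772180392483224+263·8579·664241098768765 = 2997423827252098776577,  y_4 = 139128·664241098768765+8579·10772180392483224 = 184829071176614315616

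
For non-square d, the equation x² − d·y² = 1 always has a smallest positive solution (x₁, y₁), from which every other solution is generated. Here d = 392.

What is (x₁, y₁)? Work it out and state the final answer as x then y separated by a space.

99 5

[19; 1,3,1,38] for √392; ℓ=4 ⇒ convergent index 3
i=0: a=19 ⇒ p=19, q=1
…
i=2: a=3 ⇒ p=79, q=4
i=3: a=1 ⇒ p=99, q=5
fundamental: x₁=99, y₁=5  (since 9801 − 392·25 = 1)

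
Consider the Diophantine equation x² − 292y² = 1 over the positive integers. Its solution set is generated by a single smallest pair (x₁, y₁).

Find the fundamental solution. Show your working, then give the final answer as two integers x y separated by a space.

2281249 133500

√292 = [17; 11,2,1,3,8,3,1,2,11,34, …], period ℓ=10 (even) → k=9
k=0  a_k=17  p_k/q_k = 17/1
k=1  a_k=11  p_k/q_k = 188/11
k=2  a_k=2  p_k/q_k = 393/23
k=3  a_k=1  p_k/q_k = 581/34
k=4  a_k=3  p_k/q_k = 2136/125
k=5  a_k=8  p_k/q_k = 17669/1034
…
k=8  a_k=2  p_k/q_k = 200767/11749
k=9  a_k=11  p_k/q_k = 2281249/133500
fundamental: x₁=2281249, y₁=133500  (since 5204097000001 − 292·17822250000 = 1)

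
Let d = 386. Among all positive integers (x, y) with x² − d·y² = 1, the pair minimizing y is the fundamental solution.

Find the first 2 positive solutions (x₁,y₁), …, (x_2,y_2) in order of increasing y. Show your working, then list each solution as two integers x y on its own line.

√386 = [19; 1,1,1,4,1,18,1,4,1,1,1,38, …], period ℓ=12 (even) → k=11
i=0: a=19 ⇒ p=19, q=1
i=1: a=1 ⇒ p=20, q=1
…
i=3: a=1 ⇒ p=59, q=3
…
i=5: a=1 ⇒ p=334, q=17
i=6: a=18 ⇒ p=6287, q=320
…
i=8: a=4 ⇒ p=32771, q=1668
…
i=10: a=1 ⇒ p=72163, q=3673
i=11: a=1 ⇒ p=111555, q=5678
→ (111555, 5678).  Check: 111555²=12444518025, 386·5678²=12444518024, difference 1.
n=2: (111555,5678)∘(111555,5678) = (111555·111555+386·5678·5678, 111555·5678+5678·111555) = (24889036049,1266818580)

111555 5678
24889036049 1266818580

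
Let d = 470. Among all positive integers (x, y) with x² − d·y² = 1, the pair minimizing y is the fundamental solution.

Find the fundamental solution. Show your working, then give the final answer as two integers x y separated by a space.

√470 → a₀=21, period (1,2,8,2,1,42); ℓ=6 even so k=5
step 0: (21, 1)  from 21·(1,0) + (0,1)
step 1: (22, 1)  from 1·(21,1) + (1,0)
…
step 3: (542, 25)  from 8·(65,3) + (22,1)
step 4: (1149, 53)  from 2·(542,25) + (65,3)
step 5: (1691, 78)  from 1·(1149,53) + (542,25)
→ (1691, 78).  Check: 1691²=2859481, 470·78²=2859480, difference 1.

1691 78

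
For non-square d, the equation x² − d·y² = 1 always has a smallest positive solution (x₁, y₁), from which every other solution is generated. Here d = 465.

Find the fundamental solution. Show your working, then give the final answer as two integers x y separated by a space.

15871 736

[21; 1,1,3,2,2,2,3,1,1,42] for √465; ℓ=10 ⇒ convergent index 9
i=0: a=21 ⇒ p=21, q=1
…
i=3: a=3 ⇒ p=151, q=7
i=4: a=2 ⇒ p=345, q=16
…
i=7: a=3 ⇒ p=6922, q=321
i=8: a=1 ⇒ p=8949, q=415
i=9: a=1 ⇒ p=15871, q=736
→ (15871, 736).  Check: 15871²=251888641, 465·736²=251888640, difference 1.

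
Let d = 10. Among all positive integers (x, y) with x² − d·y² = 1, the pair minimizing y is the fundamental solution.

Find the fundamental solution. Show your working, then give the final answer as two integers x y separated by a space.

19 6

[3; 6] for √10; ℓ=1 ⇒ convergent index 1
i=0: a=3 ⇒ p=3, q=1
i=1: a=6 ⇒ p=19, q=6
→ (19, 6).  Check: 19²=361, 10·6²=360, difference 1.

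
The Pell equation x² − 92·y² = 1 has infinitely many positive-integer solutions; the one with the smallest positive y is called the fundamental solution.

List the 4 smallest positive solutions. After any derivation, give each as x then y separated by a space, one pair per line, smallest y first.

√92 = [9; 1,1,2,4,2,1,1,18, …], period ℓ=8 (even) → k=7
k=0  a_k=9  p_k/q_k = 9/1
…
k=2  a_k=1  p_k/q_k = 19/2
…
k=4  a_k=4  p_k/q_k = 211/22
k=5  a_k=2  p_k/q_k = 470/49
k=6  a_k=1  p_k/q_k = 681/71
k=7  a_k=1  p_k/q_k = 1151/120
→ (1151, 120).  Check: 1151²=1324801, 92·120²=1324800, difference 1.
(1151+120√92)^2 = 2649601 + 276240√92
(1151+120√92)^3 = 6099380351 + 635904360√92
(1151+120√92)^4 = 14040770918401 + 1463851560480√92

1151 120
2649601 276240
6099380351 635904360
14040770918401 1463851560480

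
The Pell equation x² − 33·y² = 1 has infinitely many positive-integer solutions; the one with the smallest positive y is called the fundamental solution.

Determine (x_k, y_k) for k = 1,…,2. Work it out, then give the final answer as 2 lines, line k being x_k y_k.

23 4
1057 184

d=33: √d = [5; 1,2,1,10] (ℓ=4, even), read p_3/q_3
step 0: (5, 1)  from 5·(1,0) + (0,1)
…
step 2: (17, 3)  from 2·(6,1) + (5,1)
step 3: (23, 4)  from 1·(17,3) + (6,1)
fundamental: x₁=23, y₁=4  (since 529 − 33·16 = 1)
(x_2, y_2) = (23·23 + 33·4·4, 23·4 + 4·23) = (1057, 184)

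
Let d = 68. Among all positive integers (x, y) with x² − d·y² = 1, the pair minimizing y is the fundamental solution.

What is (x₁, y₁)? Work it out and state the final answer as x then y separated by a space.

d=68: √d = [8; 4,16] (ℓ=2, even), read p_1/q_1
k=0  a_k=8  p_k/q_k = 8/1
k=1  a_k=4  p_k/q_k = 33/4
(x₁, y₁) = (33, 4);  33² − 68·4² = 1 ✓

33 4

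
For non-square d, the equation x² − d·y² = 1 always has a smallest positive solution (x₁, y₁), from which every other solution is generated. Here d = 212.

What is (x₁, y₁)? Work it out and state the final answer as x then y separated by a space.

[14; 1,1,3,1,1,…,1,1,28] for √212; ℓ=14 ⇒ convergent index 13
step 0: (14, 1)  from 14·(1,0) + (0,1)
…
step 2: (29, 2)  from 1·(15,1) + (14,1)
step 3: (102, 7)  from 3·(29,2) + (15,1)
step 4: (131, 9)  from 1·(102,7) + (29,2)
step 5: (233, 16)  from 1·(131,9) + (102,7)
…
step 8: (2781, 191)  from 1·(2417,166) + (364,25)
step 9: (5198, 357)  from 1·(2781,191) + (2417,166)
step 10: (7979, 548)  from 1·(5198,357) + (2781,191)
step 11: (29135, 2001)  from 3·(7979,548) + (5198,357)
step 12: (37114, 2549)  from 1·(29135,2001) + (7979,548)
step 13: (66249, 4550)  from 1·(37114,2549) + (29135,2001)
fundamental: x₁=66249, y₁=4550  (since 4388930001 − 212·20702500 = 1)

66249 4550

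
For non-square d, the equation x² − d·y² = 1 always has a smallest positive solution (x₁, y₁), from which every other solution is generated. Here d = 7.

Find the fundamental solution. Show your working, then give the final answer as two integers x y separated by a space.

d=7: √d = [2; 1,1,1,4] (ℓ=4, even), read p_3/q_3
k=0  a_k=2  p_k/q_k = 2/1
k=1  a_k=1  p_k/q_k = 3/1
k=2  a_k=1  p_k/q_k = 5/2
k=3  a_k=1  p_k/q_k = 8/3
(x₁, y₁) = (8, 3);  8² − 7·3² = 1 ✓

8 3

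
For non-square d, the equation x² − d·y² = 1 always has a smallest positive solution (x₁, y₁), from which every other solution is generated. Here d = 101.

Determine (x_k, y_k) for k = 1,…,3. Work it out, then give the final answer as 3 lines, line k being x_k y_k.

[10; 20] for √101; ℓ=1 ⇒ convergent index 1
step 0: (10, 1)  from 10·(1,0) + (0,1)
step 1: (201, 20)  from 20·(10,1) + (1,0)
(x₁, y₁) = (201, 20);  201² − 101·20² = 1 ✓
k=2:  x_2 = 201·201+101·20·20 = 80801,  y_2 = 201·20+20·201 = 8040
k=3:  x_3 = 201·80801+101·20·8040 = 32481801,  y_3 = 201·8040+20·80801 = 3232060

201 20
80801 8040
32481801 3232060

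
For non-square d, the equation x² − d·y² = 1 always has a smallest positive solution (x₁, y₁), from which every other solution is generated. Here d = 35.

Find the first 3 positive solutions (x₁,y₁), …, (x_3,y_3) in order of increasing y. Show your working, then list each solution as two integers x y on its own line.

d=35: √d = [5; 1,10] (ℓ=2, even), read p_1/q_1
i=0: a=5 ⇒ p=5, q=1
i=1: a=1 ⇒ p=6, q=1
fundamental: x₁=6, y₁=1  (since 36 − 35·1 = 1)
k=2:  x_2 = 6·6+35·1·1 = 71,  y_2 = 6·1+1·6 = 12
k=3:  x_3 = 6·71+35·1·12 = 846,  y_3 = 6·12+1·71 = 143

6 1
71 12
846 143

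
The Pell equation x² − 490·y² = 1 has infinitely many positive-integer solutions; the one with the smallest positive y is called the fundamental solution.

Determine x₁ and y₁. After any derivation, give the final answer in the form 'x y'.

1039681 46968

√490 → a₀=22, period (7,2,1,4,4,4,1,2,7,44); ℓ=10 even so k=9
step 0: (22, 1)  from 22·(1,0) + (0,1)
…
step 6: (40708, 1839)  from 4·(9607,434) + (2280,103)
…
step 8: (141338, 6385)  from 2·(50315,2273) + (40708,1839)
step 9: (1039681, 46968)  from 7·(141338,6385) + (50315,2273)
(x₁, y₁) = (1039681, 46968);  1039681² − 490·46968² = 1 ✓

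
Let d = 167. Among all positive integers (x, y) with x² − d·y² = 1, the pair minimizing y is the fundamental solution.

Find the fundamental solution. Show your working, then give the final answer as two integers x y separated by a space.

d=167: √d = [12; 1,11,1,24] (ℓ=4, even), read p_3/q_3
step 0: (12, 1)  from 12·(1,0) + (0,1)
step 1: (13, 1)  from 1·(12,1) + (1,0)
step 2: (155, 12)  from 11·(13,1) + (12,1)
step 3: (168, 13)  from 1·(155,12) + (13,1)
(x₁, y₁) = (168, 13);  168² − 167·13² = 1 ✓

168 13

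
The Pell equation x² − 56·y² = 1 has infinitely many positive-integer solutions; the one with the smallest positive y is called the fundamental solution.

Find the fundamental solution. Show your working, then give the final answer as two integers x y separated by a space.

15 2

√56 = [7; 2,14, …], period ℓ=2 (even) → k=1
k=0  a_k=7  p_k/q_k = 7/1
k=1  a_k=2  p_k/q_k = 15/2
(x₁, y₁) = (15, 2);  15² − 56·2² = 1 ✓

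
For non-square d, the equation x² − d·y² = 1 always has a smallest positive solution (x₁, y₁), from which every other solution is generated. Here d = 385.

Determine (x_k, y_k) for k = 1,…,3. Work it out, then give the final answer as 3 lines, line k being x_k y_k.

[19; 1,1,1,1,1,…,1,1,38] for √385; ℓ=16 ⇒ convergent index 15
i=0: a=19 ⇒ p=19, q=1
…
i=3: a=1 ⇒ p=59, q=3
i=4: a=1 ⇒ p=98, q=5
i=5: a=1 ⇒ p=157, q=8
…
i=7: a=1 ⇒ p=726, q=37
i=8: a=2 ⇒ p=2021, q=103
i=9: a=1 ⇒ p=2747, q=140
i=10: a=3 ⇒ p=10262, q=523
i=11: a=1 ⇒ p=13009, q=663
i=12: a=1 ⇒ p=23271, q=1186
i=13: a=1 ⇒ p=36280, q=1849
i=14: a=1 ⇒ p=59551, q=3035
i=15: a=1 ⇒ p=95831, q=4884
fundamental: x₁=95831, y₁=4884  (since 9183580561 − 385·23853456 = 1)
(x_2, y_2) = (95831·95831 + 385·4884·4884, 95831·4884 + 4884·95831) = (18367161121, 936077208)
(x_3, y_3) = (95831·18367161121 + 385·4884·936077208, 95831·936077208 + 4884·18367161121) = (3520286834677271, 179410429834812)

95831 4884
18367161121 936077208
3520286834677271 179410429834812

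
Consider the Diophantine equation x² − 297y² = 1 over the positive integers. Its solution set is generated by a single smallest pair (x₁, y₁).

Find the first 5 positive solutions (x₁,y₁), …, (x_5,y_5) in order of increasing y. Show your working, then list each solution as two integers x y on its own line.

48599 2820
4723725601 274098360
459136680917399 26641812392460
44627167107085622401 2589530880648228720
4337671388015371645214999 251697222510604722734100

d=297: √d = [17; 4,3,1,1,2,1,1,3,4,34] (ℓ=10, even), read p_9/q_9
a_0=17:  p_0=17·1+0=17,  q_0=17·0+1=1
…
a_2=3:  p_2=3·69+17=224,  q_2=3·4+1=13
a_3=1:  p_3=1·224+69=293,  q_3=1·13+4=17
a_4=1:  p_4=1·293+224=517,  q_4=1·17+13=30
a_5=2:  p_5=2·517+293=1327,  q_5=2·30+17=77
a_6=1:  p_6=1·1327+517=1844,  q_6=1·77+30=107
…
a_8=3:  p_8=3·3171+1844=11357,  q_8=3·184+107=659
a_9=4:  p_9=4·11357+3171=48599,  q_9=4·659+184=2820
fundamental: x₁=48599, y₁=2820  (since 2361862801 − 297·7952400 = 1)
n=2: (48599,2820)∘(48599,2820) = (48599·48599+297·2820·2820, 48599·2820+2820·48599) = (4723725601,274098360)
n=3: (4723725601,274098360)∘(48599,2820) = (48599·4723725601+297·2820·274098360, 48599·274098360+2820·4723725601) = (459136680917399,26641812392460)
n=4: (459136680917399,26641812392460)∘(48599,2820) = (48599·459136680917399+297·2820·26641812392460, 48599·26641812392460+2820·459136680917399) = (44627167107085622401,2589530880648228720)
n=5: (44627167107085622401,2589530880648228720)∘(48599,2820) = (48599·44627167107085622401+297·2820·2589530880648228720, 48599·2589530880648228720+2820·44627167107085622401) = (4337671388015371645214999,251697222510604722734100)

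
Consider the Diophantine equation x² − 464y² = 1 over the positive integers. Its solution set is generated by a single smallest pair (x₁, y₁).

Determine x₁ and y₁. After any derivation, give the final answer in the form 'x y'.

d=464: √d = [21; 1,1,5,1,1,1,5,1,1,42] (ℓ=10, even), read p_9/q_9
a_0=21:  p_0=21·1+0=21,  q_0=21·0+1=1
…
a_3=5:  p_3=5·43+22=237,  q_3=5·2+1=11
a_4=1:  p_4=1·237+43=280,  q_4=1·11+2=13
…
a_8=1:  p_8=1·4502+797=5299,  q_8=1·209+37=246
a_9=1:  p_9=1·5299+4502=9801,  q_9=1·246+209=455
(x₁, y₁) = (9801, 455);  9801² − 464·455² = 1 ✓

9801 455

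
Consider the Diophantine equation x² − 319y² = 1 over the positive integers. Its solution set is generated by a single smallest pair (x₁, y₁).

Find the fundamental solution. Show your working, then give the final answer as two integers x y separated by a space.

12901780 722361

[17; 1,6,5,1,4,…,6,1,34] for √319; ℓ=14 ⇒ convergent index 13
k=0  a_k=17  p_k/q_k = 17/1
…
k=2  a_k=6  p_k/q_k = 125/7
…
k=4  a_k=1  p_k/q_k = 768/43
…
k=6  a_k=3  p_k/q_k = 11913/667
k=7  a_k=1  p_k/q_k = 15628/875
k=8  a_k=3  p_k/q_k = 58797/3292
…
k=10  a_k=1  p_k/q_k = 309613/17335
k=11  a_k=5  p_k/q_k = 1798881/100718
k=12  a_k=6  p_k/q_k = 11102899/621643
k=13  a_k=1  p_k/q_k = 12901780/722361
fundamental: x₁=12901780, y₁=722361  (since 166455927168400 − 319·521805414321 = 1)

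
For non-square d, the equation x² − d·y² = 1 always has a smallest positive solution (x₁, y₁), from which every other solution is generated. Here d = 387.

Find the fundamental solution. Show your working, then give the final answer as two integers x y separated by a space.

√387 = [19; 1,2,19,2,1,38, …], period ℓ=6 (even) → k=5
a_0=19:  p_0=19·1+0=19,  q_0=19·0+1=1
a_1=1:  p_1=1·19+1=20,  q_1=1·1+0=1
a_2=2:  p_2=2·20+19=59,  q_2=2·1+1=3
…
a_4=2:  p_4=2·1141+59=2341,  q_4=2·58+3=119
a_5=1:  p_5=1·2341+1141=3482,  q_5=1·119+58=177
→ (3482, 177).  Check: 3482²=12124324, 387·177²=12124323, difference 1.

3482 177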